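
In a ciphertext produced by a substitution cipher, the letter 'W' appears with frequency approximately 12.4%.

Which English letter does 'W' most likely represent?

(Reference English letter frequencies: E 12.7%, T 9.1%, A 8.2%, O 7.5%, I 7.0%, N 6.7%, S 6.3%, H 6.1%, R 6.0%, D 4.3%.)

Step 1: The observed frequency is 12.4%.
Step 2: Compare with English frequencies:
  E: 12.7% (difference: 0.3%) <-- closest
  T: 9.1% (difference: 3.3%)
  A: 8.2% (difference: 4.2%)
  O: 7.5% (difference: 4.9%)
  I: 7.0% (difference: 5.4%)
  N: 6.7% (difference: 5.7%)
  S: 6.3% (difference: 6.1%)
  H: 6.1% (difference: 6.3%)
  R: 6.0% (difference: 6.4%)
  D: 4.3% (difference: 8.1%)
Step 3: 'W' most likely represents 'E' (frequency 12.7%).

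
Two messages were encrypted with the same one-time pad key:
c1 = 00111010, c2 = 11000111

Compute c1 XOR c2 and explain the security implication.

Step 1: c1 XOR c2 = (m1 XOR k) XOR (m2 XOR k).
Step 2: By XOR associativity/commutativity: = m1 XOR m2 XOR k XOR k = m1 XOR m2.
Step 3: 00111010 XOR 11000111 = 11111101 = 253.
Step 4: The key cancels out! An attacker learns m1 XOR m2 = 253, revealing the relationship between plaintexts.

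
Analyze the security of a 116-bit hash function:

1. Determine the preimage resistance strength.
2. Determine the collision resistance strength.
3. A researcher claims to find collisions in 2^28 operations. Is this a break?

Step 1: Preimage resistance requires brute-force of 2^116 operations.
Step 2: Collision resistance (birthday bound) = 2^(116/2) = 2^58.
Step 3: The claimed attack costs 2^28 operations.
Step 4: Since 2^28 < 2^58, the claimed attack beats the generic birthday bound, so collision resistance is broken.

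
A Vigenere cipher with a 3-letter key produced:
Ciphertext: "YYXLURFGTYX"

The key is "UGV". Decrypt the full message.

Step 1: Key 'UGV' has length 3. Extended key: UGVUGVUGVUG
Step 2: Decrypt each position:
  Y(24) - U(20) = 4 = E
  Y(24) - G(6) = 18 = S
  X(23) - V(21) = 2 = C
  L(11) - U(20) = 17 = R
  U(20) - G(6) = 14 = O
  R(17) - V(21) = 22 = W
  F(5) - U(20) = 11 = L
  G(6) - G(6) = 0 = A
  T(19) - V(21) = 24 = Y
  Y(24) - U(20) = 4 = E
  X(23) - G(6) = 17 = R
Plaintext: ESCROWLAYER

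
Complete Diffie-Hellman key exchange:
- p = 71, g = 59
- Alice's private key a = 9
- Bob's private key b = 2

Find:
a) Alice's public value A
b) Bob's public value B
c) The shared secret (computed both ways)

Step 1: A = g^a mod p = 59^9 mod 71 = 21.
Step 2: B = g^b mod p = 59^2 mod 71 = 2.
Step 3: Alice computes s = B^a mod p = 2^9 mod 71 = 15.
Step 4: Bob computes s = A^b mod p = 21^2 mod 71 = 15.
Both sides agree: shared secret = 15.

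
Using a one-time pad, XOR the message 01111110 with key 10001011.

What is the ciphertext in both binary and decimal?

Step 1: Write out the XOR operation bit by bit:
  Message: 01111110
  Key:     10001011
  XOR:     11110101
Step 2: Convert to decimal: 11110101 = 245.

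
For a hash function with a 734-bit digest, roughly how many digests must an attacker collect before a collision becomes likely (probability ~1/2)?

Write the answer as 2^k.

Step 1: The birthday paradox gives collision probability ~50% after sqrt(2^n) = 2^(n/2) hashes.
Step 2: For 734-bit output: 2^(734/2) = 2^367.
Step 3: Approximately 2^367 hash computations needed.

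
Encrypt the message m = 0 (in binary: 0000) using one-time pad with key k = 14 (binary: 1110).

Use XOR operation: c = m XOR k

Step 1: Write out the XOR operation bit by bit:
  Message: 0000
  Key:     1110
  XOR:     1110
Step 2: Convert to decimal: 1110 = 14.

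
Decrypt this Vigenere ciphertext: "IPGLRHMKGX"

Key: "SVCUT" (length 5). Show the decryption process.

Step 1: Key 'SVCUT' has length 5. Extended key: SVCUTSVCUT
Step 2: Decrypt each position:
  I(8) - S(18) = 16 = Q
  P(15) - V(21) = 20 = U
  G(6) - C(2) = 4 = E
  L(11) - U(20) = 17 = R
  R(17) - T(19) = 24 = Y
  H(7) - S(18) = 15 = P
  M(12) - V(21) = 17 = R
  K(10) - C(2) = 8 = I
  G(6) - U(20) = 12 = M
  X(23) - T(19) = 4 = E
Plaintext: QUERYPRIME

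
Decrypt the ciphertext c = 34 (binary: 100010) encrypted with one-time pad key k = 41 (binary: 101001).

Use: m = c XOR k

Step 1: XOR ciphertext with key:
  Ciphertext: 100010
  Key:        101001
  XOR:        001011
Step 2: Plaintext = 001011 = 11 in decimal.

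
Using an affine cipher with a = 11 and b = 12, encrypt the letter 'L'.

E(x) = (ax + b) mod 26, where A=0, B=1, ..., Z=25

Step 1: Convert 'L' to number: x = 11.
Step 2: E(11) = (11 * 11 + 12) mod 26 = 133 mod 26 = 3.
Step 3: Convert 3 back to letter: D.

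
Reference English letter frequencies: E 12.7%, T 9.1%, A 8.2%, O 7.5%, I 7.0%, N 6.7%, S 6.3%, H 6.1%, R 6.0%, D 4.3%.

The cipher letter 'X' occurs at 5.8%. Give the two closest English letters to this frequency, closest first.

Step 1: Observed frequency of 'X' is 5.8%.
Step 2: Compute distances to each reference frequency and sort:
  R (6.0%): difference = 0.2% <-- BEST
  H (6.1%): difference = 0.3% <-- RUNNER-UP
  S (6.3%): difference = 0.5%
  N (6.7%): difference = 0.9%
  I (7.0%): difference = 1.2%
Step 3: Most likely is 'R' (6.0%, diff 0.2%); second most likely is 'H' (6.1%, diff 0.3%).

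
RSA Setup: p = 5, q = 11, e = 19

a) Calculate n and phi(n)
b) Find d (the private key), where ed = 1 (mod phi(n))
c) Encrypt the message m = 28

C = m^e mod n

Step 1: n = 5 * 11 = 55.
Step 2: phi(n) = (5-1)(11-1) = 4 * 10 = 40.
Step 3: Find d = 19^(-1) mod 40 = 19.
  Verify: 19 * 19 = 361 = 1 (mod 40).
Step 4: C = 28^19 mod 55 = 2.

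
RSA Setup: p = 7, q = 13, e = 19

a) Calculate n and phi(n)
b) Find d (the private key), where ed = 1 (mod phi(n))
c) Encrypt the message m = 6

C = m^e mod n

Step 1: n = 7 * 13 = 91.
Step 2: phi(n) = (7-1)(13-1) = 6 * 12 = 72.
Step 3: Find d = 19^(-1) mod 72 = 19.
  Verify: 19 * 19 = 361 = 1 (mod 72).
Step 4: C = 6^19 mod 91 = 20.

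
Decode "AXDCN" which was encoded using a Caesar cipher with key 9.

Step 1: Reverse the shift by subtracting 9 from each letter position.
  A (position 0) -> position (0-9) mod 26 = 17 -> R
  X (position 23) -> position (23-9) mod 26 = 14 -> O
  D (position 3) -> position (3-9) mod 26 = 20 -> U
  C (position 2) -> position (2-9) mod 26 = 19 -> T
  N (position 13) -> position (13-9) mod 26 = 4 -> E
Decrypted message: ROUTE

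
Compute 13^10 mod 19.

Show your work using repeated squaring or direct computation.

Step 1: Compute 13^10 mod 19 step by step, reducing modulo 19 at each step.
  13^1 mod 19 = 13
  13^2 mod 19 = (13 * 13) mod 19 = 17
  13^3 mod 19 = (17 * 13) mod 19 = 12
  13^4 mod 19 = (12 * 13) mod 19 = 4
  13^5 mod 19 = (4 * 13) mod 19 = 14
  13^6 mod 19 = (14 * 13) mod 19 = 11
  13^7 mod 19 = (11 * 13) mod 19 = 10
  13^8 mod 19 = (10 * 13) mod 19 = 16
  13^9 mod 19 = (16 * 13) mod 19 = 18
  13^10 mod 19 = (18 * 13) mod 19 = 6
Step 2: Result = 6.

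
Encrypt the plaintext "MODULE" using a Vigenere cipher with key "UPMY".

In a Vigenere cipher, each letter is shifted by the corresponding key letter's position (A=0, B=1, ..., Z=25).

Step 1: Repeat key to match plaintext length:
  Plaintext: MODULE
  Key:       UPMYUP
Step 2: Encrypt each letter:
  M(12) + U(20) = (12+20) mod 26 = 6 = G
  O(14) + P(15) = (14+15) mod 26 = 3 = D
  D(3) + M(12) = (3+12) mod 26 = 15 = P
  U(20) + Y(24) = (20+24) mod 26 = 18 = S
  L(11) + U(20) = (11+20) mod 26 = 5 = F
  E(4) + P(15) = (4+15) mod 26 = 19 = T
Ciphertext: GDPSFT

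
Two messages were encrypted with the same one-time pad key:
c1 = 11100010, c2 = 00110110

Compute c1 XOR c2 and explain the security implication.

Step 1: c1 XOR c2 = (m1 XOR k) XOR (m2 XOR k).
Step 2: By XOR associativity/commutativity: = m1 XOR m2 XOR k XOR k = m1 XOR m2.
Step 3: 11100010 XOR 00110110 = 11010100 = 212.
Step 4: The key cancels out! An attacker learns m1 XOR m2 = 212, revealing the relationship between plaintexts.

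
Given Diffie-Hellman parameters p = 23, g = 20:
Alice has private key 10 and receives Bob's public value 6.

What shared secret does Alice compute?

Step 1: s = B^a mod p = 6^10 mod 23.
  6^1 mod 23 = 6
  6^2 mod 23 = (6 * 6) mod 23 = 13
  6^3 mod 23 = (13 * 6) mod 23 = 9
  6^4 mod 23 = (9 * 6) mod 23 = 8
  6^5 mod 23 = (8 * 6) mod 23 = 2
  6^6 mod 23 = (2 * 6) mod 23 = 12
  6^7 mod 23 = (12 * 6) mod 23 = 3
  6^8 mod 23 = (3 * 6) mod 23 = 18
  6^9 mod 23 = (18 * 6) mod 23 = 16
  6^10 mod 23 = (16 * 6) mod 23 = 4
Result: shared secret = 4.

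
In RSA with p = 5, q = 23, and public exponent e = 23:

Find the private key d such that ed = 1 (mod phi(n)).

Step 1: n = 5 * 23 = 115.
Step 2: phi(n) = 4 * 22 = 88.
Step 3: Find d such that 23 * d = 1 (mod 88).
Step 4: d = 23^(-1) mod 88 = 23.
Verification: 23 * 23 = 529 = 6 * 88 + 1.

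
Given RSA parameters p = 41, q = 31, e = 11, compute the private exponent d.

Step 1: n = 41 * 31 = 1271.
Step 2: phi(n) = 40 * 30 = 1200.
Step 3: Find d such that 11 * d = 1 (mod 1200).
Step 4: d = 11^(-1) mod 1200 = 1091.
Verification: 11 * 1091 = 12001 = 10 * 1200 + 1.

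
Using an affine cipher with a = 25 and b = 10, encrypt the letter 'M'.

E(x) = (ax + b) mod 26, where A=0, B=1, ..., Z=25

Step 1: Convert 'M' to number: x = 12.
Step 2: E(12) = (25 * 12 + 10) mod 26 = 310 mod 26 = 24.
Step 3: Convert 24 back to letter: Y.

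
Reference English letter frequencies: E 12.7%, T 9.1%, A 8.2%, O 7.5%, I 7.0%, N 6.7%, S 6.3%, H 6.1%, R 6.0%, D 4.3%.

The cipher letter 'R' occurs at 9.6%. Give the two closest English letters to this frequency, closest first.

Step 1: Observed frequency of 'R' is 9.6%.
Step 2: Compute distances to each reference frequency and sort:
  T (9.1%): difference = 0.5% <-- BEST
  A (8.2%): difference = 1.4% <-- RUNNER-UP
  O (7.5%): difference = 2.1%
  I (7.0%): difference = 2.6%
  N (6.7%): difference = 2.9%
Step 3: Most likely is 'T' (9.1%, diff 0.5%); second most likely is 'A' (8.2%, diff 1.4%).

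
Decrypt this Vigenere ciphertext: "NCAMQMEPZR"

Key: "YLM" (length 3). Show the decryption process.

Step 1: Key 'YLM' has length 3. Extended key: YLMYLMYLMY
Step 2: Decrypt each position:
  N(13) - Y(24) = 15 = P
  C(2) - L(11) = 17 = R
  A(0) - M(12) = 14 = O
  M(12) - Y(24) = 14 = O
  Q(16) - L(11) = 5 = F
  M(12) - M(12) = 0 = A
  E(4) - Y(24) = 6 = G
  P(15) - L(11) = 4 = E
  Z(25) - M(12) = 13 = N
  R(17) - Y(24) = 19 = T
Plaintext: PROOFAGENT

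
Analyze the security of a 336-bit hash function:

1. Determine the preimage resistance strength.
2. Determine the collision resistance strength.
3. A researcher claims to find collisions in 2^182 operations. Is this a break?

Step 1: Preimage resistance requires brute-force of 2^336 operations.
Step 2: Collision resistance (birthday bound) = 2^(336/2) = 2^168.
Step 3: The claimed attack costs 2^182 operations.
Step 4: Since 2^182 >= 2^168, the claimed attack is no faster than the generic birthday attack, so this does not break collision resistance.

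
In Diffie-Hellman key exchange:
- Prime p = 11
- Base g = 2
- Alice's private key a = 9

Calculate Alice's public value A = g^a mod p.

Step 1: A = g^a mod p = 2^9 mod 11.
  2^1 mod 11 = 2
  2^2 mod 11 = (2 * 2) mod 11 = 4
  2^3 mod 11 = (4 * 2) mod 11 = 8
  2^4 mod 11 = (8 * 2) mod 11 = 5
  2^5 mod 11 = (5 * 2) mod 11 = 10
  2^6 mod 11 = (10 * 2) mod 11 = 9
  2^7 mod 11 = (9 * 2) mod 11 = 7
  2^8 mod 11 = (7 * 2) mod 11 = 3
  2^9 mod 11 = (3 * 2) mod 11 = 6
Result: A = 6.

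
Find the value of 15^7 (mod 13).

Step 1: Compute 15^7 mod 13 step by step, reducing modulo 13 at each step.
  15^1 mod 13 = 2
  15^2 mod 13 = (2 * 15) mod 13 = 4
  15^3 mod 13 = (4 * 15) mod 13 = 8
  15^4 mod 13 = (8 * 15) mod 13 = 3
  15^5 mod 13 = (3 * 15) mod 13 = 6
  15^6 mod 13 = (6 * 15) mod 13 = 12
  15^7 mod 13 = (12 * 15) mod 13 = 11
Step 2: Result = 11.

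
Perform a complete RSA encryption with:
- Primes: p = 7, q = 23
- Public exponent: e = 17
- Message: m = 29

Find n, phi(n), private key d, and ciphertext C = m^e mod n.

Step 1: n = 7 * 23 = 161.
Step 2: phi(n) = (7-1)(23-1) = 6 * 22 = 132.
Step 3: Find d = 17^(-1) mod 132 = 101.
  Verify: 17 * 101 = 1717 = 1 (mod 132).
Step 4: C = 29^17 mod 161 = 127.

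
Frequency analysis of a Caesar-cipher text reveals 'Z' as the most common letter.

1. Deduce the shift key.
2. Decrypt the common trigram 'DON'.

Step 1: In English, 'E' is the most frequent letter (12.7%).
Step 2: The most frequent ciphertext letter is 'Z' (position 25).
Step 3: Shift = (25 - 4) mod 26 = 21.
Step 4: Decrypt 'DON' by shifting back 21:
  D -> I
  O -> T
  N -> S
Step 5: 'DON' decrypts to 'ITS'.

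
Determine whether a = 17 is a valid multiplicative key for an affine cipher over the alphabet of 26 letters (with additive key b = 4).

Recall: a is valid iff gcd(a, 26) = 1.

Step 1: Compute gcd(17, 26).
Step 2: gcd(17, 26) = 1.
Since gcd = 1, 17 is coprime with 26, so it is a valid key.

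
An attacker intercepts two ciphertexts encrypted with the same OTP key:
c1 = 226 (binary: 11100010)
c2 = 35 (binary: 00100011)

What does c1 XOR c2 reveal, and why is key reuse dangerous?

Step 1: c1 XOR c2 = (m1 XOR k) XOR (m2 XOR k).
Step 2: By XOR associativity/commutativity: = m1 XOR m2 XOR k XOR k = m1 XOR m2.
Step 3: 11100010 XOR 00100011 = 11000001 = 193.
Step 4: The key cancels out! An attacker learns m1 XOR m2 = 193, revealing the relationship between plaintexts.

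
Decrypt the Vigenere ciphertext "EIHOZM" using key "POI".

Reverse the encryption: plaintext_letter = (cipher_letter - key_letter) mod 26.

Step 1: Extend key: POIPOI
Step 2: Decrypt each letter (c - k) mod 26:
  E(4) - P(15) = (4-15) mod 26 = 15 = P
  I(8) - O(14) = (8-14) mod 26 = 20 = U
  H(7) - I(8) = (7-8) mod 26 = 25 = Z
  O(14) - P(15) = (14-15) mod 26 = 25 = Z
  Z(25) - O(14) = (25-14) mod 26 = 11 = L
  M(12) - I(8) = (12-8) mod 26 = 4 = E
Plaintext: PUZZLE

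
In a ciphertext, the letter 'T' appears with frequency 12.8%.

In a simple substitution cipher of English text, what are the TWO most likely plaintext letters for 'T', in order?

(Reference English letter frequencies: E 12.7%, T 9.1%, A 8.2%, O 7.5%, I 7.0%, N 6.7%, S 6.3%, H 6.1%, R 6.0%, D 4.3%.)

Step 1: Observed frequency of 'T' is 12.8%.
Step 2: Compute distances to each reference frequency and sort:
  E (12.7%): difference = 0.1% <-- BEST
  T (9.1%): difference = 3.7% <-- RUNNER-UP
  A (8.2%): difference = 4.6%
  O (7.5%): difference = 5.3%
  I (7.0%): difference = 5.8%
Step 3: Most likely is 'E' (12.7%, diff 0.1%); second most likely is 'T' (9.1%, diff 3.7%).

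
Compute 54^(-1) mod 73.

Step 1: We need x such that 54 * x = 1 (mod 73).
Step 2: Using the extended Euclidean algorithm or trial:
  54 * 23 = 1242 = 17 * 73 + 1.
Step 3: Since 1242 mod 73 = 1, the inverse is x = 23.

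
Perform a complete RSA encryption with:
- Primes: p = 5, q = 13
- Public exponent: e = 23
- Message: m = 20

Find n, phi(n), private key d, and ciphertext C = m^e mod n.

Step 1: n = 5 * 13 = 65.
Step 2: phi(n) = (5-1)(13-1) = 4 * 12 = 48.
Step 3: Find d = 23^(-1) mod 48 = 23.
  Verify: 23 * 23 = 529 = 1 (mod 48).
Step 4: C = 20^23 mod 65 = 15.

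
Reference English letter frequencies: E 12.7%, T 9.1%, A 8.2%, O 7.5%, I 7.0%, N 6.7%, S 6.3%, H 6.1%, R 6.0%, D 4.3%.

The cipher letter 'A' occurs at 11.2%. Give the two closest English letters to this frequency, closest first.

Step 1: Observed frequency of 'A' is 11.2%.
Step 2: Compute distances to each reference frequency and sort:
  E (12.7%): difference = 1.5% <-- BEST
  T (9.1%): difference = 2.1% <-- RUNNER-UP
  A (8.2%): difference = 3.0%
  O (7.5%): difference = 3.7%
  I (7.0%): difference = 4.2%
Step 3: Most likely is 'E' (12.7%, diff 1.5%); second most likely is 'T' (9.1%, diff 2.1%).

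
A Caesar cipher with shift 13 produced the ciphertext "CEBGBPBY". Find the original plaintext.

Step 1: Reverse the shift by subtracting 13 from each letter position.
  C (position 2) -> position (2-13) mod 26 = 15 -> P
  E (position 4) -> position (4-13) mod 26 = 17 -> R
  B (position 1) -> position (1-13) mod 26 = 14 -> O
  G (position 6) -> position (6-13) mod 26 = 19 -> T
  B (position 1) -> position (1-13) mod 26 = 14 -> O
  P (position 15) -> position (15-13) mod 26 = 2 -> C
  B (position 1) -> position (1-13) mod 26 = 14 -> O
  Y (position 24) -> position (24-13) mod 26 = 11 -> L
Decrypted message: PROTOCOL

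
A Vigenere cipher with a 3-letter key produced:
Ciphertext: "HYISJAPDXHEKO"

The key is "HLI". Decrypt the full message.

Step 1: Key 'HLI' has length 3. Extended key: HLIHLIHLIHLIH
Step 2: Decrypt each position:
  H(7) - H(7) = 0 = A
  Y(24) - L(11) = 13 = N
  I(8) - I(8) = 0 = A
  S(18) - H(7) = 11 = L
  J(9) - L(11) = 24 = Y
  A(0) - I(8) = 18 = S
  P(15) - H(7) = 8 = I
  D(3) - L(11) = 18 = S
  X(23) - I(8) = 15 = P
  H(7) - H(7) = 0 = A
  E(4) - L(11) = 19 = T
  K(10) - I(8) = 2 = C
  O(14) - H(7) = 7 = H
Plaintext: ANALYSISPATCH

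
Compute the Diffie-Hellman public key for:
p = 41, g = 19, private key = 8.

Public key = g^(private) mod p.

Step 1: A = g^a mod p = 19^8 mod 41.
  19^1 mod 41 = 19
  19^2 mod 41 = (19 * 19) mod 41 = 33
  19^3 mod 41 = (33 * 19) mod 41 = 12
  19^4 mod 41 = (12 * 19) mod 41 = 23
  19^5 mod 41 = (23 * 19) mod 41 = 27
  19^6 mod 41 = (27 * 19) mod 41 = 21
  19^7 mod 41 = (21 * 19) mod 41 = 30
  19^8 mod 41 = (30 * 19) mod 41 = 37
Result: A = 37.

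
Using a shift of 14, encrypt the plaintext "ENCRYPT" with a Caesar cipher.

Step 1: For each letter, shift forward by 14 positions (mod 26).
  E (position 4) -> position (4+14) mod 26 = 18 -> S
  N (position 13) -> position (13+14) mod 26 = 1 -> B
  C (position 2) -> position (2+14) mod 26 = 16 -> Q
  R (position 17) -> position (17+14) mod 26 = 5 -> F
  Y (position 24) -> position (24+14) mod 26 = 12 -> M
  P (position 15) -> position (15+14) mod 26 = 3 -> D
  T (position 19) -> position (19+14) mod 26 = 7 -> H
Result: SBQFMDH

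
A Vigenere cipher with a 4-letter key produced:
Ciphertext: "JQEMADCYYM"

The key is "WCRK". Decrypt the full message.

Step 1: Key 'WCRK' has length 4. Extended key: WCRKWCRKWC
Step 2: Decrypt each position:
  J(9) - W(22) = 13 = N
  Q(16) - C(2) = 14 = O
  E(4) - R(17) = 13 = N
  M(12) - K(10) = 2 = C
  A(0) - W(22) = 4 = E
  D(3) - C(2) = 1 = B
  C(2) - R(17) = 11 = L
  Y(24) - K(10) = 14 = O
  Y(24) - W(22) = 2 = C
  M(12) - C(2) = 10 = K
Plaintext: NONCEBLOCK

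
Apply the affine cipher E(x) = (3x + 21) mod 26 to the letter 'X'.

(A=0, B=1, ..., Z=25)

Step 1: Convert 'X' to number: x = 23.
Step 2: E(23) = (3 * 23 + 21) mod 26 = 90 mod 26 = 12.
Step 3: Convert 12 back to letter: M.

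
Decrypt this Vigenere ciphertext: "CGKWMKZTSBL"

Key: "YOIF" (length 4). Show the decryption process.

Step 1: Key 'YOIF' has length 4. Extended key: YOIFYOIFYOI
Step 2: Decrypt each position:
  C(2) - Y(24) = 4 = E
  G(6) - O(14) = 18 = S
  K(10) - I(8) = 2 = C
  W(22) - F(5) = 17 = R
  M(12) - Y(24) = 14 = O
  K(10) - O(14) = 22 = W
  Z(25) - I(8) = 17 = R
  T(19) - F(5) = 14 = O
  S(18) - Y(24) = 20 = U
  B(1) - O(14) = 13 = N
  L(11) - I(8) = 3 = D
Plaintext: ESCROWROUND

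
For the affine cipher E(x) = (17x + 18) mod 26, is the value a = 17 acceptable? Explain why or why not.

Step 1: Compute gcd(17, 26).
Step 2: gcd(17, 26) = 1.
Since gcd = 1, 17 is coprime with 26, so it is a valid key.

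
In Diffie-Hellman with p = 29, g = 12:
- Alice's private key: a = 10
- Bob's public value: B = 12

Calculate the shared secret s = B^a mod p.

Step 1: s = B^a mod p = 12^10 mod 29.
  12^1 mod 29 = 12
  12^2 mod 29 = (12 * 12) mod 29 = 28
  12^3 mod 29 = (28 * 12) mod 29 = 17
  12^4 mod 29 = (17 * 12) mod 29 = 1
  12^5 mod 29 = (1 * 12) mod 29 = 12
  12^6 mod 29 = (12 * 12) mod 29 = 28
  12^7 mod 29 = (28 * 12) mod 29 = 17
  12^8 mod 29 = (17 * 12) mod 29 = 1
  12^9 mod 29 = (1 * 12) mod 29 = 12
  12^10 mod 29 = (12 * 12) mod 29 = 28
Result: shared secret = 28.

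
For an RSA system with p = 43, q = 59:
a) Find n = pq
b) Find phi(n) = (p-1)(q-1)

Step 1: n = p * q = 43 * 59 = 2537.
Step 2: phi(n) = (p-1)(q-1) = 42 * 58 = 2436.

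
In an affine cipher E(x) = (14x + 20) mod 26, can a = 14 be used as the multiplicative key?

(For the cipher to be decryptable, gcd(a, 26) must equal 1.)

Step 1: Compute gcd(14, 26).
Step 2: gcd(14, 26) = 2.
Since gcd = 2 != 1, 14 shares a common factor with 26, so it cannot be used.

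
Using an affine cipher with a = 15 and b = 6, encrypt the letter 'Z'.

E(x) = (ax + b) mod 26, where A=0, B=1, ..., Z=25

Step 1: Convert 'Z' to number: x = 25.
Step 2: E(25) = (15 * 25 + 6) mod 26 = 381 mod 26 = 17.
Step 3: Convert 17 back to letter: R.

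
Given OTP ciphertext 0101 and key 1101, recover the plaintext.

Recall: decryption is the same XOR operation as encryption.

Step 1: XOR ciphertext with key:
  Ciphertext: 0101
  Key:        1101
  XOR:        1000
Step 2: Plaintext = 1000 = 8 in decimal.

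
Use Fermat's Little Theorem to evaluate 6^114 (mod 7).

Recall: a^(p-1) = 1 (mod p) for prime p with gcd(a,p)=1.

Step 1: Since 7 is prime, by Fermat's Little Theorem: 6^6 = 1 (mod 7).
Step 2: Reduce exponent: 114 mod 6 = 0.
Step 3: So 6^114 = 6^0 (mod 7).
Step 4: 6^0 mod 7 = 1.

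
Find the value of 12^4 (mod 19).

Step 1: Compute 12^4 mod 19 step by step, reducing modulo 19 at each step.
  12^1 mod 19 = 12
  12^2 mod 19 = (12 * 12) mod 19 = 11
  12^3 mod 19 = (11 * 12) mod 19 = 18
  12^4 mod 19 = (18 * 12) mod 19 = 7
Step 2: Result = 7.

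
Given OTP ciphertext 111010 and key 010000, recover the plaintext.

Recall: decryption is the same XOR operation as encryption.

Step 1: XOR ciphertext with key:
  Ciphertext: 111010
  Key:        010000
  XOR:        101010
Step 2: Plaintext = 101010 = 42 in decimal.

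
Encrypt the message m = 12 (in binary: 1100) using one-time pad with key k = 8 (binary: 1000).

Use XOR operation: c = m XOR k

Step 1: Write out the XOR operation bit by bit:
  Message: 1100
  Key:     1000
  XOR:     0100
Step 2: Convert to decimal: 0100 = 4.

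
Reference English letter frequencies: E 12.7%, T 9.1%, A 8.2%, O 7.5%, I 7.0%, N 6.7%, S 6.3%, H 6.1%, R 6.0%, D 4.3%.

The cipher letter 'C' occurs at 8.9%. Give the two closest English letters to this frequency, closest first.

Step 1: Observed frequency of 'C' is 8.9%.
Step 2: Compute distances to each reference frequency and sort:
  T (9.1%): difference = 0.2% <-- BEST
  A (8.2%): difference = 0.7% <-- RUNNER-UP
  O (7.5%): difference = 1.4%
  I (7.0%): difference = 1.9%
  N (6.7%): difference = 2.2%
Step 3: Most likely is 'T' (9.1%, diff 0.2%); second most likely is 'A' (8.2%, diff 0.7%).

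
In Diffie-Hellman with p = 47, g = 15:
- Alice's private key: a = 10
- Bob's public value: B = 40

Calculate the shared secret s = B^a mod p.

Step 1: s = B^a mod p = 40^10 mod 47.
  40^1 mod 47 = 40
  40^2 mod 47 = (40 * 40) mod 47 = 2
  40^3 mod 47 = (2 * 40) mod 47 = 33
  40^4 mod 47 = (33 * 40) mod 47 = 4
  40^5 mod 47 = (4 * 40) mod 47 = 19
  40^6 mod 47 = (19 * 40) mod 47 = 8
  40^7 mod 47 = (8 * 40) mod 47 = 38
  40^8 mod 47 = (38 * 40) mod 47 = 16
  40^9 mod 47 = (16 * 40) mod 47 = 29
  40^10 mod 47 = (29 * 40) mod 47 = 32
Result: shared secret = 32.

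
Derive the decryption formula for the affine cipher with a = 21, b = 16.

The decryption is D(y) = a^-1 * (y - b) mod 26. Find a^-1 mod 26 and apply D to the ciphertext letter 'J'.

Step 1: Find a^-1, the modular inverse of 21 mod 26.
Step 2: We need 21 * a^-1 = 1 (mod 26).
Step 3: 21 * 5 = 105 = 4 * 26 + 1, so a^-1 = 5.
Step 4: D(y) = 5(y - 16) mod 26.
Step 5: Apply to 'J' (y = 9): D(9) = 5 * (9 - 16) mod 26 = 5 * -7 mod 26 = 17 -> 'R'.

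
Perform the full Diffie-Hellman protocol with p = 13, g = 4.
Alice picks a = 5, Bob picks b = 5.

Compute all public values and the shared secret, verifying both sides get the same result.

Step 1: A = g^a mod p = 4^5 mod 13 = 10.
Step 2: B = g^b mod p = 4^5 mod 13 = 10.
Step 3: Alice computes s = B^a mod p = 10^5 mod 13 = 4.
Step 4: Bob computes s = A^b mod p = 10^5 mod 13 = 4.
Both sides agree: shared secret = 4.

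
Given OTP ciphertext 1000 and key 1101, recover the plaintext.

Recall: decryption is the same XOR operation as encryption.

Step 1: XOR ciphertext with key:
  Ciphertext: 1000
  Key:        1101
  XOR:        0101
Step 2: Plaintext = 0101 = 5 in decimal.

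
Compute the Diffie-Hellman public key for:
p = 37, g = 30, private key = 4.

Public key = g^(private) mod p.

Step 1: A = g^a mod p = 30^4 mod 37.
  30^1 mod 37 = 30
  30^2 mod 37 = (30 * 30) mod 37 = 12
  30^3 mod 37 = (12 * 30) mod 37 = 27
  30^4 mod 37 = (27 * 30) mod 37 = 33
Result: A = 33.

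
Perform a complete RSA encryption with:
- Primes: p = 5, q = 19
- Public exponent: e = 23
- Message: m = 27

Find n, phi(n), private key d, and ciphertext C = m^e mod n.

Step 1: n = 5 * 19 = 95.
Step 2: phi(n) = (5-1)(19-1) = 4 * 18 = 72.
Step 3: Find d = 23^(-1) mod 72 = 47.
  Verify: 23 * 47 = 1081 = 1 (mod 72).
Step 4: C = 27^23 mod 95 = 88.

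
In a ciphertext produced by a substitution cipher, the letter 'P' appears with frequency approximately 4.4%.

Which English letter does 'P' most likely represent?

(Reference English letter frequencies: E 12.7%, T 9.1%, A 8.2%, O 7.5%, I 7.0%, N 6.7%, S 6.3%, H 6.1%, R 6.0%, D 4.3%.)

Step 1: The observed frequency is 4.4%.
Step 2: Compare with English frequencies:
  E: 12.7% (difference: 8.3%)
  T: 9.1% (difference: 4.7%)
  A: 8.2% (difference: 3.8%)
  O: 7.5% (difference: 3.1%)
  I: 7.0% (difference: 2.6%)
  N: 6.7% (difference: 2.3%)
  S: 6.3% (difference: 1.9%)
  H: 6.1% (difference: 1.7%)
  R: 6.0% (difference: 1.6%)
  D: 4.3% (difference: 0.1%) <-- closest
Step 3: 'P' most likely represents 'D' (frequency 4.3%).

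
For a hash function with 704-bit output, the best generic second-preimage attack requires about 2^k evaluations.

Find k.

Step 1: The hash has a 704-bit output.
Step 2: Second-preimage resistance means: given a specific input x, it should be infeasible to find a different y with h(y) = h(x).
With a 704-bit output, a generic search for a second preimage costs about 2^704 evaluations (each trial matches the fixed target with probability 2^-704).
Step 3: Security level = 704 bits.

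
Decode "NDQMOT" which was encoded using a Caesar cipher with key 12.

Step 1: Reverse the shift by subtracting 12 from each letter position.
  N (position 13) -> position (13-12) mod 26 = 1 -> B
  D (position 3) -> position (3-12) mod 26 = 17 -> R
  Q (position 16) -> position (16-12) mod 26 = 4 -> E
  M (position 12) -> position (12-12) mod 26 = 0 -> A
  O (position 14) -> position (14-12) mod 26 = 2 -> C
  T (position 19) -> position (19-12) mod 26 = 7 -> H
Decrypted message: BREACH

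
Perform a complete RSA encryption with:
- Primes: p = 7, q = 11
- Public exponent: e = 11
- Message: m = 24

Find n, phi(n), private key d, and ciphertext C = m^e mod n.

Step 1: n = 7 * 11 = 77.
Step 2: phi(n) = (7-1)(11-1) = 6 * 10 = 60.
Step 3: Find d = 11^(-1) mod 60 = 11.
  Verify: 11 * 11 = 121 = 1 (mod 60).
Step 4: C = 24^11 mod 77 = 68.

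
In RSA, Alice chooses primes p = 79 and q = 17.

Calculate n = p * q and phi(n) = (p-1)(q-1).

Step 1: n = p * q = 79 * 17 = 1343.
Step 2: phi(n) = (p-1)(q-1) = 78 * 16 = 1248.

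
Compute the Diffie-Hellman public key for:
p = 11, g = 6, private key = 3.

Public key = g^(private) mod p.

Step 1: A = g^a mod p = 6^3 mod 11.
  6^1 mod 11 = 6
  6^2 mod 11 = (6 * 6) mod 11 = 3
  6^3 mod 11 = (3 * 6) mod 11 = 7
Result: A = 7.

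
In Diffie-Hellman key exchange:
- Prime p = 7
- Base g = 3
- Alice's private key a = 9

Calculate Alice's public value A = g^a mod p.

Step 1: A = g^a mod p = 3^9 mod 7.
  3^1 mod 7 = 3
  3^2 mod 7 = (3 * 3) mod 7 = 2
  3^3 mod 7 = (2 * 3) mod 7 = 6
  3^4 mod 7 = (6 * 3) mod 7 = 4
  3^5 mod 7 = (4 * 3) mod 7 = 5
  3^6 mod 7 = (5 * 3) mod 7 = 1
  3^7 mod 7 = (1 * 3) mod 7 = 3
  3^8 mod 7 = (3 * 3) mod 7 = 2
  3^9 mod 7 = (2 * 3) mod 7 = 6
Result: A = 6.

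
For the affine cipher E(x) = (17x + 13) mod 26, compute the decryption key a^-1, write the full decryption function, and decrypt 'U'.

Step 1: Find a^-1, the modular inverse of 17 mod 26.
Step 2: We need 17 * a^-1 = 1 (mod 26).
Step 3: 17 * 23 = 391 = 15 * 26 + 1, so a^-1 = 23.
Step 4: D(y) = 23(y - 13) mod 26.
Step 5: Apply to 'U' (y = 20): D(20) = 23 * (20 - 13) mod 26 = 23 * 7 mod 26 = 5 -> 'F'.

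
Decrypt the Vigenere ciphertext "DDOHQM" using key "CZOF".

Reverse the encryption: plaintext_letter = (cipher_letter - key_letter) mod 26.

Step 1: Extend key: CZOFCZ
Step 2: Decrypt each letter (c - k) mod 26:
  D(3) - C(2) = (3-2) mod 26 = 1 = B
  D(3) - Z(25) = (3-25) mod 26 = 4 = E
  O(14) - O(14) = (14-14) mod 26 = 0 = A
  H(7) - F(5) = (7-5) mod 26 = 2 = C
  Q(16) - C(2) = (16-2) mod 26 = 14 = O
  M(12) - Z(25) = (12-25) mod 26 = 13 = N
Plaintext: BEACON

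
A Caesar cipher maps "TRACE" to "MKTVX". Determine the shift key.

Step 1: Compare first letters: T (position 19) -> M (position 12).
Step 2: Shift = (12 - 19) mod 26 = 19.
The shift value is 19.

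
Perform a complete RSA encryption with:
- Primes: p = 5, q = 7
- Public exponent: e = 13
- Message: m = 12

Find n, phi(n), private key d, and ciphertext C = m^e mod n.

Step 1: n = 5 * 7 = 35.
Step 2: phi(n) = (5-1)(7-1) = 4 * 6 = 24.
Step 3: Find d = 13^(-1) mod 24 = 13.
  Verify: 13 * 13 = 169 = 1 (mod 24).
Step 4: C = 12^13 mod 35 = 12.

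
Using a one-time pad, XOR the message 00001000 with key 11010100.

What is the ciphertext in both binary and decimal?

Step 1: Write out the XOR operation bit by bit:
  Message: 00001000
  Key:     11010100
  XOR:     11011100
Step 2: Convert to decimal: 11011100 = 220.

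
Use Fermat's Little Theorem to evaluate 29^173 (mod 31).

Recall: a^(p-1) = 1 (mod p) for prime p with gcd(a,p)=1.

Step 1: Since 31 is prime, by Fermat's Little Theorem: 29^30 = 1 (mod 31).
Step 2: Reduce exponent: 173 mod 30 = 23.
Step 3: So 29^173 = 29^23 (mod 31).
Step 4: 29^23 mod 31 = 23.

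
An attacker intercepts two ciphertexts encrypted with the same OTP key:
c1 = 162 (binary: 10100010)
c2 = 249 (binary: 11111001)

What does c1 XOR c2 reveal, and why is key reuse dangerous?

Step 1: c1 XOR c2 = (m1 XOR k) XOR (m2 XOR k).
Step 2: By XOR associativity/commutativity: = m1 XOR m2 XOR k XOR k = m1 XOR m2.
Step 3: 10100010 XOR 11111001 = 01011011 = 91.
Step 4: The key cancels out! An attacker learns m1 XOR m2 = 91, revealing the relationship between plaintexts.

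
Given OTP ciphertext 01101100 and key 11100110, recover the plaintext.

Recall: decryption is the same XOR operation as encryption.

Step 1: XOR ciphertext with key:
  Ciphertext: 01101100
  Key:        11100110
  XOR:        10001010
Step 2: Plaintext = 10001010 = 138 in decimal.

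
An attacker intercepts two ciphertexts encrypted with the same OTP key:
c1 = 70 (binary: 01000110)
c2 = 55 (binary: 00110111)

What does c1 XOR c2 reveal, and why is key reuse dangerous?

Step 1: c1 XOR c2 = (m1 XOR k) XOR (m2 XOR k).
Step 2: By XOR associativity/commutativity: = m1 XOR m2 XOR k XOR k = m1 XOR m2.
Step 3: 01000110 XOR 00110111 = 01110001 = 113.
Step 4: The key cancels out! An attacker learns m1 XOR m2 = 113, revealing the relationship between plaintexts.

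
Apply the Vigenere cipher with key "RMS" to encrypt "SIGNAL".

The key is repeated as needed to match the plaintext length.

Step 1: Repeat key to match plaintext length:
  Plaintext: SIGNAL
  Key:       RMSRMS
Step 2: Encrypt each letter:
  S(18) + R(17) = (18+17) mod 26 = 9 = J
  I(8) + M(12) = (8+12) mod 26 = 20 = U
  G(6) + S(18) = (6+18) mod 26 = 24 = Y
  N(13) + R(17) = (13+17) mod 26 = 4 = E
  A(0) + M(12) = (0+12) mod 26 = 12 = M
  L(11) + S(18) = (11+18) mod 26 = 3 = D
Ciphertext: JUYEMD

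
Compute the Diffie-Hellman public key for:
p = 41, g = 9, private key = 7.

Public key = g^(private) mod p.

Step 1: A = g^a mod p = 9^7 mod 41.
  9^1 mod 41 = 9
  9^2 mod 41 = (9 * 9) mod 41 = 40
  9^3 mod 41 = (40 * 9) mod 41 = 32
  9^4 mod 41 = (32 * 9) mod 41 = 1
  9^5 mod 41 = (1 * 9) mod 41 = 9
  9^6 mod 41 = (9 * 9) mod 41 = 40
  9^7 mod 41 = (40 * 9) mod 41 = 32
Result: A = 32.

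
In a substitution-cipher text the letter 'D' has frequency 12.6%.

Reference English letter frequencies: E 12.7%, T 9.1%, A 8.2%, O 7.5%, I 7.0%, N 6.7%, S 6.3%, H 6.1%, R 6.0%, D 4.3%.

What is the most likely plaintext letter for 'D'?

Step 1: The observed frequency is 12.6%.
Step 2: Compare with English frequencies:
  E: 12.7% (difference: 0.1%) <-- closest
  T: 9.1% (difference: 3.5%)
  A: 8.2% (difference: 4.4%)
  O: 7.5% (difference: 5.1%)
  I: 7.0% (difference: 5.6%)
  N: 6.7% (difference: 5.9%)
  S: 6.3% (difference: 6.3%)
  H: 6.1% (difference: 6.5%)
  R: 6.0% (difference: 6.6%)
  D: 4.3% (difference: 8.3%)
Step 3: 'D' most likely represents 'E' (frequency 12.7%).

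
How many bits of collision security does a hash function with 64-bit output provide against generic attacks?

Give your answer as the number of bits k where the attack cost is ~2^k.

Step 1: The hash has a 64-bit output.
Step 2: Collision resistance means it should be infeasible to find any x != y with h(x) = h(y).
By the birthday bound, a generic collision search succeeds after about sqrt(2^64) = 2^(64/2) = 2^32 evaluations.
Step 3: Security level = 32 bits.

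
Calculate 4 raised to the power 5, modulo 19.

Step 1: Compute 4^5 mod 19 step by step, reducing modulo 19 at each step.
  4^1 mod 19 = 4
  4^2 mod 19 = (4 * 4) mod 19 = 16
  4^3 mod 19 = (16 * 4) mod 19 = 7
  4^4 mod 19 = (7 * 4) mod 19 = 9
  4^5 mod 19 = (9 * 4) mod 19 = 17
Step 2: Result = 17.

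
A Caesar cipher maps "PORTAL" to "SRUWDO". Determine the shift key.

Step 1: Compare first letters: P (position 15) -> S (position 18).
Step 2: Shift = (18 - 15) mod 26 = 3.
The shift value is 3.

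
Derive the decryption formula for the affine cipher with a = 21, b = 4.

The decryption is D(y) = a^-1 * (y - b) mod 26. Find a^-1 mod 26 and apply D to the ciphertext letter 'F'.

Step 1: Find a^-1, the modular inverse of 21 mod 26.
Step 2: We need 21 * a^-1 = 1 (mod 26).
Step 3: 21 * 5 = 105 = 4 * 26 + 1, so a^-1 = 5.
Step 4: D(y) = 5(y - 4) mod 26.
Step 5: Apply to 'F' (y = 5): D(5) = 5 * (5 - 4) mod 26 = 5 * 1 mod 26 = 5 -> 'F'.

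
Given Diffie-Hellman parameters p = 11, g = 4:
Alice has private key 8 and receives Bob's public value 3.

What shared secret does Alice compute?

Step 1: s = B^a mod p = 3^8 mod 11.
  3^1 mod 11 = 3
  3^2 mod 11 = (3 * 3) mod 11 = 9
  3^3 mod 11 = (9 * 3) mod 11 = 5
  3^4 mod 11 = (5 * 3) mod 11 = 4
  3^5 mod 11 = (4 * 3) mod 11 = 1
  3^6 mod 11 = (1 * 3) mod 11 = 3
  3^7 mod 11 = (3 * 3) mod 11 = 9
  3^8 mod 11 = (9 * 3) mod 11 = 5
Result: shared secret = 5.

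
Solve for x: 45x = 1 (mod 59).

Step 1: We need x such that 45 * x = 1 (mod 59).
Step 2: Using the extended Euclidean algorithm or trial:
  45 * 21 = 945 = 16 * 59 + 1.
Step 3: Since 945 mod 59 = 1, the inverse is x = 21.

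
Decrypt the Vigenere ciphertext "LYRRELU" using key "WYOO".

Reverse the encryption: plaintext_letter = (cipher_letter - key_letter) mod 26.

Step 1: Extend key: WYOOWYO
Step 2: Decrypt each letter (c - k) mod 26:
  L(11) - W(22) = (11-22) mod 26 = 15 = P
  Y(24) - Y(24) = (24-24) mod 26 = 0 = A
  R(17) - O(14) = (17-14) mod 26 = 3 = D
  R(17) - O(14) = (17-14) mod 26 = 3 = D
  E(4) - W(22) = (4-22) mod 26 = 8 = I
  L(11) - Y(24) = (11-24) mod 26 = 13 = N
  U(20) - O(14) = (20-14) mod 26 = 6 = G
Plaintext: PADDING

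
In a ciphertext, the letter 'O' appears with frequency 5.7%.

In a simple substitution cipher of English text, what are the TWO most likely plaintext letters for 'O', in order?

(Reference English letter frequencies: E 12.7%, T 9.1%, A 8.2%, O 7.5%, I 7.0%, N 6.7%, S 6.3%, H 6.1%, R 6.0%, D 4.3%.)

Step 1: Observed frequency of 'O' is 5.7%.
Step 2: Compute distances to each reference frequency and sort:
  R (6.0%): difference = 0.3% <-- BEST
  H (6.1%): difference = 0.4% <-- RUNNER-UP
  S (6.3%): difference = 0.6%
  N (6.7%): difference = 1.0%
  I (7.0%): difference = 1.3%
Step 3: Most likely is 'R' (6.0%, diff 0.3%); second most likely is 'H' (6.1%, diff 0.4%).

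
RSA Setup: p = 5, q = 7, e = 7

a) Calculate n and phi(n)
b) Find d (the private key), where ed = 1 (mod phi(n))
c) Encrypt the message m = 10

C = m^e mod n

Step 1: n = 5 * 7 = 35.
Step 2: phi(n) = (5-1)(7-1) = 4 * 6 = 24.
Step 3: Find d = 7^(-1) mod 24 = 7.
  Verify: 7 * 7 = 49 = 1 (mod 24).
Step 4: C = 10^7 mod 35 = 10.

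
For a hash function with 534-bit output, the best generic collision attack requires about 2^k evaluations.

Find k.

Step 1: The hash has a 534-bit output.
Step 2: Collision resistance means it should be infeasible to find any x != y with h(x) = h(y).
By the birthday bound, a generic collision search succeeds after about sqrt(2^534) = 2^(534/2) = 2^267 evaluations.
Step 3: Security level = 267 bits.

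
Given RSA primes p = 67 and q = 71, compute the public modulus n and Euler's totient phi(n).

Step 1: n = p * q = 67 * 71 = 4757.
Step 2: phi(n) = (p-1)(q-1) = 66 * 70 = 4620.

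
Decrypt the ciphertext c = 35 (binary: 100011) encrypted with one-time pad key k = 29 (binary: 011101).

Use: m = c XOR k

Step 1: XOR ciphertext with key:
  Ciphertext: 100011
  Key:        011101
  XOR:        111110
Step 2: Plaintext = 111110 = 62 in decimal.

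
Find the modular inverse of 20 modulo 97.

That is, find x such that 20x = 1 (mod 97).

Step 1: We need x such that 20 * x = 1 (mod 97).
Step 2: Using the extended Euclidean algorithm or trial:
  20 * 34 = 680 = 7 * 97 + 1.
Step 3: Since 680 mod 97 = 1, the inverse is x = 34.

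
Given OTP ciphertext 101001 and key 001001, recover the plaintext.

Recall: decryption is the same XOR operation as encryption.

Step 1: XOR ciphertext with key:
  Ciphertext: 101001
  Key:        001001
  XOR:        100000
Step 2: Plaintext = 100000 = 32 in decimal.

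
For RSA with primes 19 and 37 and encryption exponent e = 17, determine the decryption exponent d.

Step 1: n = 19 * 37 = 703.
Step 2: phi(n) = 18 * 36 = 648.
Step 3: Find d such that 17 * d = 1 (mod 648).
Step 4: d = 17^(-1) mod 648 = 305.
Verification: 17 * 305 = 5185 = 8 * 648 + 1.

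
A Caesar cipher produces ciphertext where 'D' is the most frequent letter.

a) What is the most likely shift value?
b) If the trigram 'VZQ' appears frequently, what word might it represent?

Step 1: In English, 'E' is the most frequent letter (12.7%).
Step 2: The most frequent ciphertext letter is 'D' (position 3).
Step 3: Shift = (3 - 4) mod 26 = 25.
Step 4: Decrypt 'VZQ' by shifting back 25:
  V -> W
  Z -> A
  Q -> R
Step 5: 'VZQ' decrypts to 'WAR'.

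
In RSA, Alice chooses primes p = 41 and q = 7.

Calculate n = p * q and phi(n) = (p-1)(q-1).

Step 1: n = p * q = 41 * 7 = 287.
Step 2: phi(n) = (p-1)(q-1) = 40 * 6 = 240.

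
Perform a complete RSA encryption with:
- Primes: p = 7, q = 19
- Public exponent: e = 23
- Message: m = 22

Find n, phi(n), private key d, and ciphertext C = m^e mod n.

Step 1: n = 7 * 19 = 133.
Step 2: phi(n) = (7-1)(19-1) = 6 * 18 = 108.
Step 3: Find d = 23^(-1) mod 108 = 47.
  Verify: 23 * 47 = 1081 = 1 (mod 108).
Step 4: C = 22^23 mod 133 = 15.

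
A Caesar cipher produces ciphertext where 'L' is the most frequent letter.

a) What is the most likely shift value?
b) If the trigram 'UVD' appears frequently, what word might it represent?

Step 1: In English, 'E' is the most frequent letter (12.7%).
Step 2: The most frequent ciphertext letter is 'L' (position 11).
Step 3: Shift = (11 - 4) mod 26 = 7.
Step 4: Decrypt 'UVD' by shifting back 7:
  U -> N
  V -> O
  D -> W
Step 5: 'UVD' decrypts to 'NOW'.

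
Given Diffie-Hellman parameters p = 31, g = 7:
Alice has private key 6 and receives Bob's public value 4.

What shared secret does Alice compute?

Step 1: s = B^a mod p = 4^6 mod 31.
  4^1 mod 31 = 4
  4^2 mod 31 = (4 * 4) mod 31 = 16
  4^3 mod 31 = (16 * 4) mod 31 = 2
  4^4 mod 31 = (2 * 4) mod 31 = 8
  4^5 mod 31 = (8 * 4) mod 31 = 1
  4^6 mod 31 = (1 * 4) mod 31 = 4
Result: shared secret = 4.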